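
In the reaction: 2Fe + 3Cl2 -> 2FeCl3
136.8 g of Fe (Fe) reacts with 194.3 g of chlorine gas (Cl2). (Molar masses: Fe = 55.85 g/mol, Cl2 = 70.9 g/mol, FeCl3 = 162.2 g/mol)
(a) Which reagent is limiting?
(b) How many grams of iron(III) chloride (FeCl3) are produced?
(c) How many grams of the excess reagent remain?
(a) Cl2, (b) 296.3 g, (c) 34.76 g

Moles of Fe = 136.8 g ÷ 55.85 g/mol = 2.44942 mol
Moles of Cl2 = 194.3 g ÷ 70.9 g/mol = 2.74048 mol
Moles ÷ coefficient: Fe: 2.44942/2 = 1.225, Cl2: 2.74048/3 = 0.9135
(a) Cl2 has the smaller value, so Cl2 is the limiting reagent.
(b) Moles of FeCl3 = 2.74048 mol Cl2 × (2/3) = 1.82699 mol; mass = 1.82699 mol × 162.2 g/mol = 296.3 g
(c) Fe consumed = 2.74048 × (2/3) = 1.82699 mol; remaining = 2.44942 − 1.82699 = 0.622432 mol; mass = 0.622432 mol × 55.85 g/mol = 34.76 g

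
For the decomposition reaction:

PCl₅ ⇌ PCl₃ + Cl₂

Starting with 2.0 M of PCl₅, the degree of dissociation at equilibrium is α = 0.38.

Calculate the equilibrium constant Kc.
K_c = 0.4658

x = α·[A]₀ = 0.38 × 2.0 = 0.76 M dissociated.
At eq: [PCl₅] = 2.0 − 0.76 = 1.24 M; [PCl₃] = [Cl₂] = x = 0.76 M.
Kc = [PCl₃][Cl₂]/[PCl₅] = (0.76)²/1.24 = 0.4658.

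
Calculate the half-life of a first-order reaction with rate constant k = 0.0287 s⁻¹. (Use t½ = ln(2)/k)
24.15 s

t½ = ln(2)/k = 0.6931/0.0287 = 24.15 s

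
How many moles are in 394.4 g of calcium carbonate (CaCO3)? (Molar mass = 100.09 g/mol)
Moles = 394.4 g ÷ 100.09 g/mol = 3.94 mol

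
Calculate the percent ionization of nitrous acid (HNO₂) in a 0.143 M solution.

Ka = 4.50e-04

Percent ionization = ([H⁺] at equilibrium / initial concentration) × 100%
Percent ionization = 5.45%

Let x = [H⁺]. Ka = x²/(C - x) ⇒ x² + (4.50e-04)x - (4.50e-04)(0.143) = 0. x = 7.8000e-03. Percent = (7.8000e-03/0.143) × 100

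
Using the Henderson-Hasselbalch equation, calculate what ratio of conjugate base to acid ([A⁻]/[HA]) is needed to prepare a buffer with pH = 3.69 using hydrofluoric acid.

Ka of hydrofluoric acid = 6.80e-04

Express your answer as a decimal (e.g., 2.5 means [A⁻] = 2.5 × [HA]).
[A⁻]/[HA] = 3.330

pKa = −log(6.80e-04) = 3.1675. pH = pKa + log([A⁻]/[HA]). 3.69 = 3.1675 + log(ratio). log(ratio) = 3.69 − 3.1675 = 0.5225. ratio = 10^(0.5225) = 3.330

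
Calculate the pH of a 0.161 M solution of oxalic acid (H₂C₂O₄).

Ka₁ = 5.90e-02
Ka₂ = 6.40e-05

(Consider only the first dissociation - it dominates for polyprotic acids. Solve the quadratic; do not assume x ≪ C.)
pH = 1.14

x² + Ka₁·x − Ka₁·C = 0 with Ka₁ = 5.90e-02, C = 0.161.
x = (−Ka₁ + √(Ka₁² + 4·Ka₁·C))/2 = 7.2330e-02 M, so pH = 1.14.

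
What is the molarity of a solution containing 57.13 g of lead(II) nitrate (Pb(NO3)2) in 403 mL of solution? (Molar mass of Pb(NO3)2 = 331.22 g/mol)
Moles of Pb(NO3)2 = 57.13 g ÷ 331.22 g/mol = 0.172484 mol
Volume = 403 mL = 0.403 L
Molarity = 0.172484 mol ÷ 0.403 L = 0.428 M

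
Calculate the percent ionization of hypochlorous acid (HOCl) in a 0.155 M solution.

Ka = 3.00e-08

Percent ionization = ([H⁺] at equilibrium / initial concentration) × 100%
Percent ionization = 0.044%

Let x = [H⁺]. Ka = x²/(C - x) ⇒ x² + (3.00e-08)x - (3.00e-08)(0.155) = 0. x = 6.8176e-05. Percent = (6.8176e-05/0.155) × 100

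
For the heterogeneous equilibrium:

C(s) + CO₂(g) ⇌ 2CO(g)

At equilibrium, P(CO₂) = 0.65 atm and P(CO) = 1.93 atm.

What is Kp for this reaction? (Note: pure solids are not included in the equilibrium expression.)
K_p = 5.731

Solid C is excluded.
Kp = P(CO)²/P(CO₂) = (1.93)²/0.65 = 3.725/0.65 = 5.731.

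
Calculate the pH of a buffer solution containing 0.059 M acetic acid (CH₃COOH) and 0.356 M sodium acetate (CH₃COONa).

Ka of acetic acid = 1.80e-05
pH = 5.53

pKa = -log(1.80e-05) = 4.74. pH = pKa + log([A⁻]/[HA]) = 4.74 + log(0.356/0.059)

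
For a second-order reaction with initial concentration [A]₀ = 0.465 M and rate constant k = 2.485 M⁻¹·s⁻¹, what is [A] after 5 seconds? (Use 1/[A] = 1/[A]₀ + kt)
0.0686 M

1/[A] = 1/[A]₀ + k·t = 1/0.465 + (2.485)·(5) = 2.1505 + 12.4250 = 14.5755
[A] = 1/14.5755 = 0.0686 M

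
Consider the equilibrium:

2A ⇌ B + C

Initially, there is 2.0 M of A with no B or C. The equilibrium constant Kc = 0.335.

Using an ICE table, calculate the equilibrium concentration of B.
[B] = 0.537 M

ICE: [A] = 2.0 − 2x, [B] = [C] = x.
Kc = x²/(2.0 − 2x)² = 0.335 ⇒ √Kc = x/(2.0 − 2x).
x = √0.335·2.0/(1 + 2√0.335) = 0.57879·2.0/2.1576 = 0.53652.
[B] = x = 0.537 M.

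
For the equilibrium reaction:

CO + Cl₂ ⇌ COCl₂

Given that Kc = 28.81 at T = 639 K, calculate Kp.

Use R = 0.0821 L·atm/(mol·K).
K_p = 0.5492

Δn = (moles gaseous products) − (moles gaseous reactants) = -1
T = 639 K; RT = 0.0821 × 639 = 52.4619
Kp = Kc·(RT)^Δn = 28.81 × (52.4619)^-1 = 28.81 × 0.0190615 = 0.5492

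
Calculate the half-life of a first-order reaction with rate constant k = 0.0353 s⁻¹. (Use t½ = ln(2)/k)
19.64 s

t½ = ln(2)/k = 0.6931/0.0353 = 19.64 s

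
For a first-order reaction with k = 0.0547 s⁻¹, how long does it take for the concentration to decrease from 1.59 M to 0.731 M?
14.21 s

From ln[A] = ln[A]₀ - k·t: t = ln([A]₀/[A])/k = ln(1.59/0.731)/0.0547 = ln(2.1751)/0.0547 = 0.7771/0.0547 = 14.21 s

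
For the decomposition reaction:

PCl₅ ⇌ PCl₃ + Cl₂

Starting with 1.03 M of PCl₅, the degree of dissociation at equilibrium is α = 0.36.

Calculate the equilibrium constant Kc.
K_c = 0.2086

x = α·[A]₀ = 0.36 × 1.03 = 0.3708 M dissociated.
At eq: [PCl₅] = 1.03 − 0.3708 = 0.6592 M; [PCl₃] = [Cl₂] = x = 0.3708 M.
Kc = [PCl₃][Cl₂]/[PCl₅] = (0.3708)²/0.6592 = 0.2086.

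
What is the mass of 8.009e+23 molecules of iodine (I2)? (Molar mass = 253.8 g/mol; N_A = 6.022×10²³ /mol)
Moles = 8.009e+23 ÷ 6.022×10²³ = 1.32996 mol
Mass = 1.32996 mol × 253.8 g/mol = 337.5 g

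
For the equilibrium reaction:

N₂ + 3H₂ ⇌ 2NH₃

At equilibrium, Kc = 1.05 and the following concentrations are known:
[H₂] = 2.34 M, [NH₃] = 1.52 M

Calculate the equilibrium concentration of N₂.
[N₂] = 0.1717 M

Kc = ([NH₃]^2) / ([N₂] × [H₂]^3) = 1.05
[N₂]^1 = (product terms)/(Kc · other reactant terms) = 2.3104 / (1.05 · 12.813) = 0.17173
[N₂] = 0.1717 M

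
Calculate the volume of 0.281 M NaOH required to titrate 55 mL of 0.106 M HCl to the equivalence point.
V_{base} = 20.7 mL

At equivalence: moles acid = moles base.
moles HCl = 0.106 M × 0.055 L = 0.00583 mol
V_NaOH = 0.00583 mol ÷ 0.281 M = 0.02075 L = 20.7 mL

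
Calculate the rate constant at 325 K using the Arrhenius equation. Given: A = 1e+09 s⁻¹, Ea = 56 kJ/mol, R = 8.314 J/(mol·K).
9.98e-01 s⁻¹

k = A·exp(-Ea/(R·T)) = 1e+09·exp(-56000/(8.314·325)) = 1e+09·exp(-20.7250) = 1e+09·9.9826e-10 = 9.98e-01 s⁻¹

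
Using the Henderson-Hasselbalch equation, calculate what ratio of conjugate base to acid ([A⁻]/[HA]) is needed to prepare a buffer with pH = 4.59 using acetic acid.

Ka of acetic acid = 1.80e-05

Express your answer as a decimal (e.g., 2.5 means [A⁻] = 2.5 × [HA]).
[A⁻]/[HA] = 0.700

pKa = −log(1.80e-05) = 4.7447. pH = pKa + log([A⁻]/[HA]). 4.59 = 4.7447 + log(ratio). log(ratio) = 4.59 − 4.7447 = -0.1547. ratio = 10^(-0.1547) = 0.700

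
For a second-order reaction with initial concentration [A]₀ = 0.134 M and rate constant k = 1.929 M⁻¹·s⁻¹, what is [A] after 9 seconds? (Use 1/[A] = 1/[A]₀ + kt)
0.0403 M

1/[A] = 1/[A]₀ + k·t = 1/0.134 + (1.929)·(9) = 7.4627 + 17.3610 = 24.8237
[A] = 1/24.8237 = 0.0403 M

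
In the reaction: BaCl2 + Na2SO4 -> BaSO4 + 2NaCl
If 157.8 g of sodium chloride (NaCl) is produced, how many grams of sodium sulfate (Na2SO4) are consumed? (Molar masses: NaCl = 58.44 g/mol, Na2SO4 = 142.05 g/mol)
Moles of NaCl = 157.8 g ÷ 58.44 g/mol = 2.70021 mol
Mole ratio: 1 mol Na2SO4 / 2 mol NaCl
Moles of Na2SO4 = 2.70021 × (1/2) = 1.3501 mol
Mass of Na2SO4 = 1.3501 mol × 142.05 g/mol = 191.8 g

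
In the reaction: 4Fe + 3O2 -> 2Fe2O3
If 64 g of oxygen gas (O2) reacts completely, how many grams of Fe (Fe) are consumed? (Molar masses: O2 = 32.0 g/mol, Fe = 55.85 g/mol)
Moles of O2 = 64 g ÷ 32.0 g/mol = 2 mol
Mole ratio: 4 mol Fe / 3 mol O2
Moles of Fe = 2 × (4/3) = 2.66667 mol
Mass of Fe = 2.66667 mol × 55.85 g/mol = 148.9 g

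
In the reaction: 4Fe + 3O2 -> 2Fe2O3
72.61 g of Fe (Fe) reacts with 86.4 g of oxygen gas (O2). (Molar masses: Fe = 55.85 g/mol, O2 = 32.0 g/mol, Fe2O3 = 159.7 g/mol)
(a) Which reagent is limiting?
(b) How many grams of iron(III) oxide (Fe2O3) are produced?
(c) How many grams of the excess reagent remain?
(a) Fe, (b) 103.8 g, (c) 55.2 g

Moles of Fe = 72.61 g ÷ 55.85 g/mol = 1.30009 mol
Moles of O2 = 86.4 g ÷ 32.0 g/mol = 2.7 mol
Moles ÷ coefficient: Fe: 1.30009/4 = 0.325, O2: 2.7/3 = 0.9
(a) Fe has the smaller value, so Fe is the limiting reagent.
(b) Moles of Fe2O3 = 1.30009 mol Fe × (2/4) = 0.650045 mol; mass = 0.650045 mol × 159.7 g/mol = 103.8 g
(c) O2 consumed = 1.30009 × (3/4) = 0.975067 mol; remaining = 2.7 − 0.975067 = 1.72493 mol; mass = 1.72493 mol × 32.0 g/mol = 55.2 g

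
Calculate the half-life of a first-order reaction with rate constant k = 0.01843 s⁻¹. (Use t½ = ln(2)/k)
37.61 s

t½ = ln(2)/k = 0.6931/0.01843 = 37.61 s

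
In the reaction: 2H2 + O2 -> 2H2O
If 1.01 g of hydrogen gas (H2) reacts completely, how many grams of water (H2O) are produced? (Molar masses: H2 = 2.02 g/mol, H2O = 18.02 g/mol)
Moles of H2 = 1.01 g ÷ 2.02 g/mol = 0.5 mol
Mole ratio: 2 mol H2O / 2 mol H2
Moles of H2O = 0.5 × (2/2) = 0.5 mol
Mass of H2O = 0.5 mol × 18.02 g/mol = 9.01 g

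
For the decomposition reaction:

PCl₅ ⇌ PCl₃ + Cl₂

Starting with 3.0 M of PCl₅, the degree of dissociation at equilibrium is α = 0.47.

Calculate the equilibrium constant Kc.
K_c = 1.2504

x = α·[A]₀ = 0.47 × 3.0 = 1.41 M dissociated.
At eq: [PCl₅] = 3.0 − 1.41 = 1.59 M; [PCl₃] = [Cl₂] = x = 1.41 M.
Kc = [PCl₃][Cl₂]/[PCl₅] = (1.41)²/1.59 = 1.25.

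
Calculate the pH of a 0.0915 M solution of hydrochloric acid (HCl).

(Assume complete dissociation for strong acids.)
pH = 1.04

[H⁺] = 0.0915 M for strong acid. pH = -log[H⁺] = -log(0.0915)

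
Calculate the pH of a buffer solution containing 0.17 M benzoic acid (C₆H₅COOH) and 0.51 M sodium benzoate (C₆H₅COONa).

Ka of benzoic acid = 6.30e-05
pH = 4.68

pKa = -log(6.30e-05) = 4.20. pH = pKa + log([A⁻]/[HA]) = 4.20 + log(0.51/0.17)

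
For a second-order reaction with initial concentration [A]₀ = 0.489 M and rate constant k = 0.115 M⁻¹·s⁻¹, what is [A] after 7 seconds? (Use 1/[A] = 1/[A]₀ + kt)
0.3509 M

1/[A] = 1/[A]₀ + k·t = 1/0.489 + (0.115)·(7) = 2.0450 + 0.8050 = 2.8500
[A] = 1/2.8500 = 0.3509 M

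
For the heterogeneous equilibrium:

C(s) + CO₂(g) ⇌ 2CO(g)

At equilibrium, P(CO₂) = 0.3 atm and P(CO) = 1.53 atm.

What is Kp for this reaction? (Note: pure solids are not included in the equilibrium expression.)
K_p = 7.803

Solid C is excluded.
Kp = P(CO)²/P(CO₂) = (1.53)²/0.3 = 2.341/0.3 = 7.803.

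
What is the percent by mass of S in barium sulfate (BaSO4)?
Mass of S in formula = 32.07 × 1 = 32.07 g/mol
Molar mass = 233.4 g/mol
% S = (32.07/233.4) × 100% = 13.74%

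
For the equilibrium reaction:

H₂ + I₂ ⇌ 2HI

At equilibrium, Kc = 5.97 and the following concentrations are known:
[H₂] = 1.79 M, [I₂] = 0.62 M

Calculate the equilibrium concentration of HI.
[HI] = 2.5740 M

Kc = ([HI]^2) / ([H₂] × [I₂]) = 5.97
[HI]^2 = Kc · (reactant terms)/(other product terms) = 5.97 · 1.1098 / 1 = 6.6255
[HI] = (6.6255)^(1/2) = 2.5740 M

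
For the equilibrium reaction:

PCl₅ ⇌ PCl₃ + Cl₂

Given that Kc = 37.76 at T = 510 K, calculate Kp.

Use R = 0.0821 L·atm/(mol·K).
K_p = 1.58e+03

Δn = (moles gaseous products) − (moles gaseous reactants) = 1
T = 510 K; RT = 0.0821 × 510 = 41.871
Kp = Kc·(RT)^Δn = 37.76 × (41.871)^1 = 37.76 × 41.871 = 1.58e+03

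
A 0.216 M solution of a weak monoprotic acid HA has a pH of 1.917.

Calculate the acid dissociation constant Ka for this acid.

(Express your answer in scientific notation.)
K_a = 7.19e-04

[H⁺] = 10^(−pH) = 10^(−1.917) = 1.211e-02 M. For HA ⇌ H⁺ + A⁻, Ka = x²/(C − x) = (1.211e-02)²/(0.216 − 1.211e-02) = 7.19e-04.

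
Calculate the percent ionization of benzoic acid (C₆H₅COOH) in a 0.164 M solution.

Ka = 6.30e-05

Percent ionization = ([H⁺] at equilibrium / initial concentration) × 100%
Percent ionization = 1.94%

Let x = [H⁺]. Ka = x²/(C - x) ⇒ x² + (6.30e-05)x - (6.30e-05)(0.164) = 0. x = 3.1830e-03. Percent = (3.1830e-03/0.164) × 100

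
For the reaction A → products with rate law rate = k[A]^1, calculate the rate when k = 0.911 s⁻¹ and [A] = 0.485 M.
0.4418 M/s

rate = k·[A]^1 = 0.911·(0.485)^1 = 0.911·0.485 = 0.4418 M/s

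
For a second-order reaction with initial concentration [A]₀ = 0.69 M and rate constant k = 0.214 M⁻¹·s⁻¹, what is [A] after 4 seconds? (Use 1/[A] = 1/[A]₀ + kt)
0.4338 M

1/[A] = 1/[A]₀ + k·t = 1/0.69 + (0.214)·(4) = 1.4493 + 0.8560 = 2.3053
[A] = 1/2.3053 = 0.4338 M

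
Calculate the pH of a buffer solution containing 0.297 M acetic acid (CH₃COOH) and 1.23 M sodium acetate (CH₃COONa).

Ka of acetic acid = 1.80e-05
pH = 5.36

pKa = -log(1.80e-05) = 4.74. pH = pKa + log([A⁻]/[HA]) = 4.74 + log(1.23/0.297)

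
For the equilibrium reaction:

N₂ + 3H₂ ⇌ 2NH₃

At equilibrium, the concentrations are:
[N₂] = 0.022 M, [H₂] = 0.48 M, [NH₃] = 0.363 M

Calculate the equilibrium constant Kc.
K_c = 54.1585

Kc = ([NH₃]^2) / ([N₂] × [H₂]^3)
   = ((0.363)^2) / ((0.022)·(0.48)^3)
   = 0.13177 / 0.002433 = 54.1585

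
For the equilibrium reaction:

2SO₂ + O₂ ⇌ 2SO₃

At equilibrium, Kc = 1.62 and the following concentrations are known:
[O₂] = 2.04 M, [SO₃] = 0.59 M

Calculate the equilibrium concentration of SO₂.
[SO₂] = 0.3245 M

Kc = ([SO₃]^2) / ([SO₂]^2 × [O₂]) = 1.62
[SO₂]^2 = (product terms)/(Kc · other reactant terms) = 0.3481 / (1.62 · 2.04) = 0.10533
[SO₂] = (0.10533)^(1/2) = 0.3245 M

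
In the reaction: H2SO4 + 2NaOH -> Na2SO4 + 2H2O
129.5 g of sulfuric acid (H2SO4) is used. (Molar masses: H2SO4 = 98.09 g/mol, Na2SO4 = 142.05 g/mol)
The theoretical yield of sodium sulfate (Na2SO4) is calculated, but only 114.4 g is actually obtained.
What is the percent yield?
Moles of H2SO4 = 129.5 g ÷ 98.09 g/mol = 1.32022 mol
Mole ratio: 1 mol Na2SO4 / 1 mol H2SO4
Moles of Na2SO4 = 1.32022 × (1/1) = 1.32022 mol
Theoretical yield = 1.32022 mol × 142.05 g/mol = 187.54 g
Actual yield = 114.4 g
Percent yield = (114.4 / 187.54) × 100% = 61.0%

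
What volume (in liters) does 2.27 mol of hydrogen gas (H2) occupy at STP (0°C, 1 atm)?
At STP, 1 mol of gas occupies 22.4 L
Volume = 2.27 mol × 22.4 L/mol = 50.85 L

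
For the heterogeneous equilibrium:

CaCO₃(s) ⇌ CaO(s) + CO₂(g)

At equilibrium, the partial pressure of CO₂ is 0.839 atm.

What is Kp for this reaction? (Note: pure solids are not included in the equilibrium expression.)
K_p = 0.839

Solids (CaCO₃, CaO) have activity 1 and are excluded.
Kp = P(CO₂) = 0.839.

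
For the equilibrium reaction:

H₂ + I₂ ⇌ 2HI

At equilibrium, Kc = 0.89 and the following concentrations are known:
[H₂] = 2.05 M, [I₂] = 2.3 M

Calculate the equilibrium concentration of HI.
[HI] = 2.0485 M

Kc = ([HI]^2) / ([H₂] × [I₂]) = 0.89
[HI]^2 = Kc · (reactant terms)/(other product terms) = 0.89 · 4.715 / 1 = 4.1963
[HI] = (4.1963)^(1/2) = 2.0485 M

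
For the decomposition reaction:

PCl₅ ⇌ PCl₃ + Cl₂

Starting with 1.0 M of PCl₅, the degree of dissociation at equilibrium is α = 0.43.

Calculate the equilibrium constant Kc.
K_c = 0.3244

x = α·[A]₀ = 0.43 × 1.0 = 0.43 M dissociated.
At eq: [PCl₅] = 1.0 − 0.43 = 0.57 M; [PCl₃] = [Cl₂] = x = 0.43 M.
Kc = [PCl₃][Cl₂]/[PCl₅] = (0.43)²/0.57 = 0.3244.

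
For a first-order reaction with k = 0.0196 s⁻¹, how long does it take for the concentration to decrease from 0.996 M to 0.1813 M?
86.92 s

From ln[A] = ln[A]₀ - k·t: t = ln([A]₀/[A])/k = ln(0.996/0.1813)/0.0196 = ln(5.4937)/0.0196 = 1.7036/0.0196 = 86.92 s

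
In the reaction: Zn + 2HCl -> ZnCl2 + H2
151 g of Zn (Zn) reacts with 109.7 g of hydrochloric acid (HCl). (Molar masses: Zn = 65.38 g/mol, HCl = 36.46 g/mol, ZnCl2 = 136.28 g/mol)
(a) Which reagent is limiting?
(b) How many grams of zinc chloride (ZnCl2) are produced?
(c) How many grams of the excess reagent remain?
(a) HCl, (b) 205 g, (c) 52.64 g

Moles of Zn = 151 g ÷ 65.38 g/mol = 2.30957 mol
Moles of HCl = 109.7 g ÷ 36.46 g/mol = 3.00878 mol
Moles ÷ coefficient: Zn: 2.30957/1 = 2.31, HCl: 3.00878/2 = 1.504
(a) HCl has the smaller value, so HCl is the limiting reagent.
(b) Moles of ZnCl2 = 3.00878 mol HCl × (1/2) = 1.50439 mol; mass = 1.50439 mol × 136.28 g/mol = 205 g
(c) Zn consumed = 3.00878 × (1/2) = 1.50439 mol; remaining = 2.30957 − 1.50439 = 0.805186 mol; mass = 0.805186 mol × 65.38 g/mol = 52.64 g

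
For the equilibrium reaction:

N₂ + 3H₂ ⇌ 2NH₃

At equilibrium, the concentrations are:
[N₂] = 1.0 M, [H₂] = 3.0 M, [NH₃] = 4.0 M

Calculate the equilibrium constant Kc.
K_c = 0.5926

Kc = ([NH₃]^2) / ([N₂] × [H₂]^3)
   = ((4.0)^2) / ((1.0)·(3.0)^3)
   = 16 / 27 = 0.5926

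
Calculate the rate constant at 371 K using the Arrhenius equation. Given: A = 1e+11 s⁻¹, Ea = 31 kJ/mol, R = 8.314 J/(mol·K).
4.32e+06 s⁻¹

k = A·exp(-Ea/(R·T)) = 1e+11·exp(-31000/(8.314·371)) = 1e+11·exp(-10.0503) = 1e+11·4.3174e-05 = 4.32e+06 s⁻¹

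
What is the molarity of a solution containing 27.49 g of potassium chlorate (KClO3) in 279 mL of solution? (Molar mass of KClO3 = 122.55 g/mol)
Moles of KClO3 = 27.49 g ÷ 122.55 g/mol = 0.224317 mol
Volume = 279 mL = 0.279 L
Molarity = 0.224317 mol ÷ 0.279 L = 0.804 M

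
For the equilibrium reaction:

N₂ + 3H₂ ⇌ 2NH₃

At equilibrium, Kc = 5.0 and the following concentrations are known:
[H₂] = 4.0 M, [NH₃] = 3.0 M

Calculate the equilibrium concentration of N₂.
[N₂] = 0.0281 M

Kc = ([NH₃]^2) / ([N₂] × [H₂]^3) = 5.0
[N₂]^1 = (product terms)/(Kc · other reactant terms) = 9 / (5.0 · 64) = 0.028125
[N₂] = 0.0281 M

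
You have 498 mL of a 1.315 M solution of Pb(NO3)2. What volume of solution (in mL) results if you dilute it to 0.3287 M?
Using M₁V₁ = M₂V₂:
1.315 × 498 = 0.3287 × V₂
V₂ = (1.315 × 498) / 0.3287 = 1992 mL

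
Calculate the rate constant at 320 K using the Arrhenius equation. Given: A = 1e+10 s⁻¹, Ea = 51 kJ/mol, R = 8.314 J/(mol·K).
4.73e+01 s⁻¹

k = A·exp(-Ea/(R·T)) = 1e+10·exp(-51000/(8.314·320)) = 1e+10·exp(-19.1695) = 1e+10·4.7294e-09 = 4.73e+01 s⁻¹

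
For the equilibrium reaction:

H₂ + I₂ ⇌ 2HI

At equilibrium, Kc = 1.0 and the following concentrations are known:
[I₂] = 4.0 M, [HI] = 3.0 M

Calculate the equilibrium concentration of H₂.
[H₂] = 2.2500 M

Kc = ([HI]^2) / ([H₂] × [I₂]) = 1.0
[H₂]^1 = (product terms)/(Kc · other reactant terms) = 9 / (1.0 · 4) = 2.25
[H₂] = 2.2500 M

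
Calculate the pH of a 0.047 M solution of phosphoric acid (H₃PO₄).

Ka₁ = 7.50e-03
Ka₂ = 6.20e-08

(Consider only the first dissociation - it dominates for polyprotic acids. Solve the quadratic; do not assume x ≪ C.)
pH = 1.81

x² + Ka₁·x − Ka₁·C = 0 with Ka₁ = 7.50e-03, C = 0.047.
x = (−Ka₁ + √(Ka₁² + 4·Ka₁·C))/2 = 1.5396e-02 M, so pH = 1.81.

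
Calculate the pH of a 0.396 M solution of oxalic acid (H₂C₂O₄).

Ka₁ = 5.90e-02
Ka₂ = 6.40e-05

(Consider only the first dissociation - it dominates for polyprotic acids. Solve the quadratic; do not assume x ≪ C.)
pH = 0.90

x² + Ka₁·x − Ka₁·C = 0 with Ka₁ = 5.90e-02, C = 0.396.
x = (−Ka₁ + √(Ka₁² + 4·Ka₁·C))/2 = 1.2617e-01 M, so pH = 0.90.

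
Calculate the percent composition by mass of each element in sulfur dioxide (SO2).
S: 50.05%, O: 49.95%

Molar mass of SO2 = 64.07 g/mol
% S = (1 × 32.07) / 64.07 × 100% = 32.07 / 64.07 × 100% = 50.05%
% O = (2 × 16.0) / 64.07 × 100% = 32 / 64.07 × 100% = 49.95%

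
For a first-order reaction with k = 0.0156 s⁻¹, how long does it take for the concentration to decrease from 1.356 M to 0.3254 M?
91.49 s

From ln[A] = ln[A]₀ - k·t: t = ln([A]₀/[A])/k = ln(1.356/0.3254)/0.0156 = ln(4.1672)/0.0156 = 1.4272/0.0156 = 91.49 s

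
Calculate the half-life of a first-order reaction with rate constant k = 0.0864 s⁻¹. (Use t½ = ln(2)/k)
8.02 s

t½ = ln(2)/k = 0.6931/0.0864 = 8.02 s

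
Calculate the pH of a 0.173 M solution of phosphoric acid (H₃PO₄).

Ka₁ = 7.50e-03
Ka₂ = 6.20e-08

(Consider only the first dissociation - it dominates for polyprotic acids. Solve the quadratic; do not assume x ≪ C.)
pH = 1.49

x² + Ka₁·x − Ka₁·C = 0 with Ka₁ = 7.50e-03, C = 0.173.
x = (−Ka₁ + √(Ka₁² + 4·Ka₁·C))/2 = 3.2466e-02 M, so pH = 1.49.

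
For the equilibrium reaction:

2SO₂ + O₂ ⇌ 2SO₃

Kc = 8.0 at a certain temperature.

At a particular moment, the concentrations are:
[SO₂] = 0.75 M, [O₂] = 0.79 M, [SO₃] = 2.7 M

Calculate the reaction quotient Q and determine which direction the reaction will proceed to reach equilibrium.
Q = 16.405, Q > K, reaction proceeds reverse (toward reactants)

Q = ([SO₃]^2) / ([SO₂]^2 × [O₂])
  = ((2.7)^2) / ((0.75)^2·(0.79)) = 7.29/0.44438 = 16.41
Since Q = 16.41 > Kc = 8.0, the reaction proceeds reverse (toward reactants) to reach equilibrium.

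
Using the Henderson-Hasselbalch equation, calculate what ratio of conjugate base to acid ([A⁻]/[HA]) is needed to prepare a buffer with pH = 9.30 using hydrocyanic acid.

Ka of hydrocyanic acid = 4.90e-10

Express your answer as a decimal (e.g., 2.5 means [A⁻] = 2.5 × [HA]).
[A⁻]/[HA] = 0.978

pKa = −log(4.90e-10) = 9.3098. pH = pKa + log([A⁻]/[HA]). 9.30 = 9.3098 + log(ratio). log(ratio) = 9.30 − 9.3098 = -0.0098. ratio = 10^(-0.0098) = 0.978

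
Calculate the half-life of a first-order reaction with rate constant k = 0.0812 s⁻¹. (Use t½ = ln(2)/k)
8.54 s

t½ = ln(2)/k = 0.6931/0.0812 = 8.54 s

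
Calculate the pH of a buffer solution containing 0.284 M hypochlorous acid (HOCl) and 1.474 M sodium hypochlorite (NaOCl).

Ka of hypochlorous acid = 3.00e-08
pH = 8.24

pKa = -log(3.00e-08) = 7.52. pH = pKa + log([A⁻]/[HA]) = 7.52 + log(1.474/0.284)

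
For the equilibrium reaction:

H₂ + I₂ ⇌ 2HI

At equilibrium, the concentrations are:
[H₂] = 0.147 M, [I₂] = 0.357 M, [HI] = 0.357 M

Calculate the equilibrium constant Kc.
K_c = 2.4286

Kc = ([HI]^2) / ([H₂] × [I₂])
   = ((0.357)^2) / ((0.147)·(0.357))
   = 0.12745 / 0.052479 = 2.4286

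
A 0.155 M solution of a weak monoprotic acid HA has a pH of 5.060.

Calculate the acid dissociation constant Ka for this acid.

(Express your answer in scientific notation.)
K_a = 4.89e-10

[H⁺] = 10^(−pH) = 10^(−5.060) = 8.710e-06 M. For HA ⇌ H⁺ + A⁻, Ka = x²/(C − x) = (8.710e-06)²/(0.155 − 8.710e-06) = 4.89e-10.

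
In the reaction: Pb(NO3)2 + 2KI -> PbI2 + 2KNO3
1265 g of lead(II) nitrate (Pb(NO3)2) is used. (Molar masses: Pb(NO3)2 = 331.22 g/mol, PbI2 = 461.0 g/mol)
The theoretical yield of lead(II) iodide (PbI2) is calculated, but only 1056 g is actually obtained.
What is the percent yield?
Moles of Pb(NO3)2 = 1265 g ÷ 331.22 g/mol = 3.81921 mol
Mole ratio: 1 mol PbI2 / 1 mol Pb(NO3)2
Moles of PbI2 = 3.81921 × (1/1) = 3.81921 mol
Theoretical yield = 3.81921 mol × 461.0 g/mol = 1760.7 g
Actual yield = 1056 g
Percent yield = (1056 / 1760.7) × 100% = 60.0%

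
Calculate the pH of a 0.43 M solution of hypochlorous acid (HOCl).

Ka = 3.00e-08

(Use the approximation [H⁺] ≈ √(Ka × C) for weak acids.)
pH = 3.94

[H⁺] = √(Ka × C) = √(3.00e-08 × 0.43) = 1.1358e-04. pH = -log(1.1358e-04)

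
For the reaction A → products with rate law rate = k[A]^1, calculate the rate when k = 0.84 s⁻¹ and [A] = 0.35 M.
0.294 M/s

rate = k·[A]^1 = 0.84·(0.35)^1 = 0.84·0.35 = 0.294 M/s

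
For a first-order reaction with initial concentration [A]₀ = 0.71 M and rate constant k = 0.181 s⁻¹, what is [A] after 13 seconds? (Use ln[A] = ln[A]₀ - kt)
0.0675 M

ln[A] = ln[A]₀ - k·t = ln(0.71) - (0.181)·(13) = -0.3425 - 2.3530 = -2.6955
[A] = e^(-2.6955) = 0.0675 M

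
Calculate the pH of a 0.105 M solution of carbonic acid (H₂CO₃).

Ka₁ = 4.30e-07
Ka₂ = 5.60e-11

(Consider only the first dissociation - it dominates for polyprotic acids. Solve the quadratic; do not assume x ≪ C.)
pH = 3.67

x² + Ka₁·x − Ka₁·C = 0 with Ka₁ = 4.30e-07, C = 0.105.
x = (−Ka₁ + √(Ka₁² + 4·Ka₁·C))/2 = 2.1227e-04 M, so pH = 3.67.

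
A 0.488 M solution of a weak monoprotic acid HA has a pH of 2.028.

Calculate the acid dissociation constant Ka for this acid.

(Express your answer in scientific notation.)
K_a = 1.84e-04

[H⁺] = 10^(−pH) = 10^(−2.028) = 9.376e-03 M. For HA ⇌ H⁺ + A⁻, Ka = x²/(C − x) = (9.376e-03)²/(0.488 − 9.376e-03) = 1.84e-04.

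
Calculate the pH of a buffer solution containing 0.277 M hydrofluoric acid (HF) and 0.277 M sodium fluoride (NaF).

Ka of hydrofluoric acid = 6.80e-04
pH = 3.17

pKa = -log(6.80e-04) = 3.17. pH = pKa + log([A⁻]/[HA]) = 3.17 + log(0.277/0.277)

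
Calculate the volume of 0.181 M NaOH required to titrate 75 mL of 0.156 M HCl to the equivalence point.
V_{base} = 64.6 mL

At equivalence: moles acid = moles base.
moles HCl = 0.156 M × 0.075 L = 0.0117 mol
V_NaOH = 0.0117 mol ÷ 0.181 M = 0.06464 L = 64.6 mL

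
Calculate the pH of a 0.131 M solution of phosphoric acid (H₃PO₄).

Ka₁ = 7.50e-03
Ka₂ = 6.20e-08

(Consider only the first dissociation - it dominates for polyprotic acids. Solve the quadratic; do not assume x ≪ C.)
pH = 1.56

x² + Ka₁·x − Ka₁·C = 0 with Ka₁ = 7.50e-03, C = 0.131.
x = (−Ka₁ + √(Ka₁² + 4·Ka₁·C))/2 = 2.7818e-02 M, so pH = 1.56.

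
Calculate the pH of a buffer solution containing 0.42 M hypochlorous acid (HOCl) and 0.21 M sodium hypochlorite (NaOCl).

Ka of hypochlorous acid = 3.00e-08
pH = 7.22

pKa = -log(3.00e-08) = 7.52. pH = pKa + log([A⁻]/[HA]) = 7.52 + log(0.21/0.42)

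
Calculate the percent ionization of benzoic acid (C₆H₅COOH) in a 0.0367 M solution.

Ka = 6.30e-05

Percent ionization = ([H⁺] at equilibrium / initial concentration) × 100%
Percent ionization = 4.06%

Let x = [H⁺]. Ka = x²/(C - x) ⇒ x² + (6.30e-05)x - (6.30e-05)(0.0367) = 0. x = 1.4894e-03. Percent = (1.4894e-03/0.0367) × 100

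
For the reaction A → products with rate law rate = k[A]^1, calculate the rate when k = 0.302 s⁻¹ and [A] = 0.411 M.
0.1241 M/s

rate = k·[A]^1 = 0.302·(0.411)^1 = 0.302·0.411 = 0.1241 M/s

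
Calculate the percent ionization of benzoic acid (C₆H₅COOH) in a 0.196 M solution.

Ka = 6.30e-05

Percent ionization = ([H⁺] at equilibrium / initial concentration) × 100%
Percent ionization = 1.78%

Let x = [H⁺]. Ka = x²/(C - x) ⇒ x² + (6.30e-05)x - (6.30e-05)(0.196) = 0. x = 3.4826e-03. Percent = (3.4826e-03/0.196) × 100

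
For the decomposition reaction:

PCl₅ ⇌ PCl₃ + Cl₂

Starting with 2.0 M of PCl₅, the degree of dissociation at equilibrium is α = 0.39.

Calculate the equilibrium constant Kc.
K_c = 0.4987

x = α·[A]₀ = 0.39 × 2.0 = 0.78 M dissociated.
At eq: [PCl₅] = 2.0 − 0.78 = 1.22 M; [PCl₃] = [Cl₂] = x = 0.78 M.
Kc = [PCl₃][Cl₂]/[PCl₅] = (0.78)²/1.22 = 0.4987.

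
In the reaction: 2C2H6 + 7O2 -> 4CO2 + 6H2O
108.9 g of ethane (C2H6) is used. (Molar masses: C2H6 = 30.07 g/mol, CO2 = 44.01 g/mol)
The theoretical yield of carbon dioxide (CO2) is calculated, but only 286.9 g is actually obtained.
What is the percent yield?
Moles of C2H6 = 108.9 g ÷ 30.07 g/mol = 3.62155 mol
Mole ratio: 4 mol CO2 / 2 mol C2H6
Moles of CO2 = 3.62155 × (4/2) = 7.2431 mol
Theoretical yield = 7.2431 mol × 44.01 g/mol = 318.77 g
Actual yield = 286.9 g
Percent yield = (286.9 / 318.77) × 100% = 90.0%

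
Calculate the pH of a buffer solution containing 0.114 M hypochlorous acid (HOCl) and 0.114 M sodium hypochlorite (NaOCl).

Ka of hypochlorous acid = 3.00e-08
pH = 7.52

pKa = -log(3.00e-08) = 7.52. pH = pKa + log([A⁻]/[HA]) = 7.52 + log(0.114/0.114)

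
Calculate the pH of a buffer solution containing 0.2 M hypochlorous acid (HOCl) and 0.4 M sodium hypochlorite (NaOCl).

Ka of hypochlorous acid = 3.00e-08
pH = 7.82

pKa = -log(3.00e-08) = 7.52. pH = pKa + log([A⁻]/[HA]) = 7.52 + log(0.4/0.2)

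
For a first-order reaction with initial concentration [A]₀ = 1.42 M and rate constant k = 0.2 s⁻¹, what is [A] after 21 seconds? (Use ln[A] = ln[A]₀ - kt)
0.0213 M

ln[A] = ln[A]₀ - k·t = ln(1.42) - (0.2)·(21) = 0.3507 - 4.2000 = -3.8493
[A] = e^(-3.8493) = 0.0213 M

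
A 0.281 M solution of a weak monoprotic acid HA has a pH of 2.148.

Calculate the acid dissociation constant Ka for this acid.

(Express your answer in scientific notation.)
K_a = 1.85e-04

[H⁺] = 10^(−pH) = 10^(−2.148) = 7.112e-03 M. For HA ⇌ H⁺ + A⁻, Ka = x²/(C − x) = (7.112e-03)²/(0.281 − 7.112e-03) = 1.85e-04.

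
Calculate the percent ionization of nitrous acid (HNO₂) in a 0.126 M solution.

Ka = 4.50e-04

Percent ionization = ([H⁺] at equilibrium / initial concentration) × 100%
Percent ionization = 5.8%

Let x = [H⁺]. Ka = x²/(C - x) ⇒ x² + (4.50e-04)x - (4.50e-04)(0.126) = 0. x = 7.3083e-03. Percent = (7.3083e-03/0.126) × 100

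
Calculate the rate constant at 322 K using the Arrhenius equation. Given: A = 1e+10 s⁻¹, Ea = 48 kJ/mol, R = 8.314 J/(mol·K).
1.63e+02 s⁻¹

k = A·exp(-Ea/(R·T)) = 1e+10·exp(-48000/(8.314·322)) = 1e+10·exp(-17.9298) = 1e+10·1.6338e-08 = 1.63e+02 s⁻¹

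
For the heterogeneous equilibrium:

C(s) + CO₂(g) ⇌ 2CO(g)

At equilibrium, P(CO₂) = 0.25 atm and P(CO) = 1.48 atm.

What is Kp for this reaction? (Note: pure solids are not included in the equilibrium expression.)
K_p = 8.762

Solid C is excluded.
Kp = P(CO)²/P(CO₂) = (1.48)²/0.25 = 2.19/0.25 = 8.762.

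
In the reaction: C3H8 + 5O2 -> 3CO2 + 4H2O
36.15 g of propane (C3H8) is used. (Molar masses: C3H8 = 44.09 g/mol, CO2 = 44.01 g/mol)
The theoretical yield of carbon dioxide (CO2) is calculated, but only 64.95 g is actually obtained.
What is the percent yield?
Moles of C3H8 = 36.15 g ÷ 44.09 g/mol = 0.819914 mol
Mole ratio: 3 mol CO2 / 1 mol C3H8
Moles of CO2 = 0.819914 × (3/1) = 2.45974 mol
Theoretical yield = 2.45974 mol × 44.01 g/mol = 108.25 g
Actual yield = 64.95 g
Percent yield = (64.95 / 108.25) × 100% = 60.0%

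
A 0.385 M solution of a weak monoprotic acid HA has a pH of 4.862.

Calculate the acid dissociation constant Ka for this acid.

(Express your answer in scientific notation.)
K_a = 4.90e-10

[H⁺] = 10^(−pH) = 10^(−4.862) = 1.374e-05 M. For HA ⇌ H⁺ + A⁻, Ka = x²/(C − x) = (1.374e-05)²/(0.385 − 1.374e-05) = 4.90e-10.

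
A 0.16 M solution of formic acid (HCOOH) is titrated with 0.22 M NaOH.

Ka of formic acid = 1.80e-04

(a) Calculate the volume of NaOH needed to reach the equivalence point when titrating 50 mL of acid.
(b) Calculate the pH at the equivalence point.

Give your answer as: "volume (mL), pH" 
V = 36.4 mL, pH = 8.36

(a) At equivalence: moles acid = moles base.
moles acid = 0.16 × 0.05 = 0.008 mol; V_NaOH = 0.008/0.22 = 0.03636 L = 36.4 mL.
(b) At equivalence, all acid → conjugate base A⁻ at [A⁻] = 0.008/0.08636 = 0.09263 M.
Kb = Kw/Ka = 1.0e-14/1.80e-04 = 5.556e-11; [OH⁻] = √(Kb·[A⁻]) = 2.269e-06; pOH = 5.64; pH = 14 − pOH = 8.36.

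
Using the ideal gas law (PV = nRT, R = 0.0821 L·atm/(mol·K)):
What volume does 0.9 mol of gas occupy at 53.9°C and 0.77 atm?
T = 53.9°C + 273.15 = 327.05 K
V = nRT/P = (0.9 × 0.0821 × 327.05) / 0.77
V = 31.38 L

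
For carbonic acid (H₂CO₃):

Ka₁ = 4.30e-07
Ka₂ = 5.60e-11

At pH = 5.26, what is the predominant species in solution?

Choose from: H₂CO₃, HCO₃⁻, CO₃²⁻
H₂CO₃

pKa1 = 6.37, pKa2 = 10.25. Each pKa is the crossover between adjacent species; pH = 5.26 lies in the region where H₂CO₃ predominates.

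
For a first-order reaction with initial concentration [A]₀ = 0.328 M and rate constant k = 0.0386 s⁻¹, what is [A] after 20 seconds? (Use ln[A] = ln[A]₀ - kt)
0.1516 M

ln[A] = ln[A]₀ - k·t = ln(0.328) - (0.0386)·(20) = -1.1147 - 0.7720 = -1.8867
[A] = e^(-1.8867) = 0.1516 M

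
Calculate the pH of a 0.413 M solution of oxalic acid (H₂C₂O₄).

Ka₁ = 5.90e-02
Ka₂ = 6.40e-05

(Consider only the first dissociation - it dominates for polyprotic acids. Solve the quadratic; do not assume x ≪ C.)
pH = 0.89

x² + Ka₁·x − Ka₁·C = 0 with Ka₁ = 5.90e-02, C = 0.413.
x = (−Ka₁ + √(Ka₁² + 4·Ka₁·C))/2 = 1.2936e-01 M, so pH = 0.89.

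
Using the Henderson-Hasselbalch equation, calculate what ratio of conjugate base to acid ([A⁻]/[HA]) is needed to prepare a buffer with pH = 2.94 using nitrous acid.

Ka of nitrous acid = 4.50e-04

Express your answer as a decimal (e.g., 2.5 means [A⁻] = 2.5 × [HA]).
[A⁻]/[HA] = 0.392

pKa = −log(4.50e-04) = 3.3468. pH = pKa + log([A⁻]/[HA]). 2.94 = 3.3468 + log(ratio). log(ratio) = 2.94 − 3.3468 = -0.4068. ratio = 10^(-0.4068) = 0.392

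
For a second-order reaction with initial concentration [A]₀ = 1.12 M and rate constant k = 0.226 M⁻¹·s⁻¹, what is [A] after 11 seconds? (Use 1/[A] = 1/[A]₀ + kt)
0.2960 M

1/[A] = 1/[A]₀ + k·t = 1/1.12 + (0.226)·(11) = 0.8929 + 2.4860 = 3.3789
[A] = 1/3.3789 = 0.2960 M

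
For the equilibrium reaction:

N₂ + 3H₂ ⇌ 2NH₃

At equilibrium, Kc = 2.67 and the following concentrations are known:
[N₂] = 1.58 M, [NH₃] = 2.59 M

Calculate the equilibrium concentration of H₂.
[H₂] = 1.1672 M

Kc = ([NH₃]^2) / ([N₂] × [H₂]^3) = 2.67
[H₂]^3 = (product terms)/(Kc · other reactant terms) = 6.7081 / (2.67 · 1.58) = 1.5901
[H₂] = (1.5901)^(1/3) = 1.1672 M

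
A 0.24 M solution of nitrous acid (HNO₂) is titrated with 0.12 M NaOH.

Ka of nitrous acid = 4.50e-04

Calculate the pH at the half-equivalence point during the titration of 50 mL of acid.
pH = pKa = 3.35

At the half-equivalence point, [HA] = [A⁻], so by Henderson–Hasselbalch pH = pKa + log(1) = pKa.
pKa = −log(4.50e-04) = 3.35.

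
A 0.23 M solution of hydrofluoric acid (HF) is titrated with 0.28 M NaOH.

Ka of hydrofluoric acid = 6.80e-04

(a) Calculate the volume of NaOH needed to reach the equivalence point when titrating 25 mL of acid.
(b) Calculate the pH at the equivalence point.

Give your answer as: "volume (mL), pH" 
V = 20.5 mL, pH = 8.13

(a) At equivalence: moles acid = moles base.
moles acid = 0.23 × 0.025 = 0.00575 mol; V_NaOH = 0.00575/0.28 = 0.02054 L = 20.5 mL.
(b) At equivalence, all acid → conjugate base A⁻ at [A⁻] = 0.00575/0.04554 = 0.1263 M.
Kb = Kw/Ka = 1.0e-14/6.80e-04 = 1.471e-11; [OH⁻] = √(Kb·[A⁻]) = 1.363e-06; pOH = 5.87; pH = 14 − pOH = 8.13.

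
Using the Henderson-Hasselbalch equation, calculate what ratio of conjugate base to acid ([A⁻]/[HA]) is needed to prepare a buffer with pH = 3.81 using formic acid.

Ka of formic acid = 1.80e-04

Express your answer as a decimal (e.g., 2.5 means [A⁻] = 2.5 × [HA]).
[A⁻]/[HA] = 1.162

pKa = −log(1.80e-04) = 3.7447. pH = pKa + log([A⁻]/[HA]). 3.81 = 3.7447 + log(ratio). log(ratio) = 3.81 − 3.7447 = 0.0653. ratio = 10^(0.0653) = 1.162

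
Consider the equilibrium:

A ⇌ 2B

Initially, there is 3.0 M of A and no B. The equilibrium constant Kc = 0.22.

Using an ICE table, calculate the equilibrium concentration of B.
[B] = 0.759 M

ICE: [A] = 3.0 − x, [B] = 2x.
Kc = (2x)²/(3.0 − x) = 0.22 ⇒ 4x² + 0.22x − 0.66 = 0.
x = (−0.22 + √(0.22² + 4·4·0.66))/(2·4) = (−0.22 + √10.608)/8 = 0.37963.
[B] = 2x = 0.759 M.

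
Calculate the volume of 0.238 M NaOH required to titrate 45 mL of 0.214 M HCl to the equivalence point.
V_{base} = 40.5 mL

At equivalence: moles acid = moles base.
moles HCl = 0.214 M × 0.045 L = 0.00963 mol
V_NaOH = 0.00963 mol ÷ 0.238 M = 0.04046 L = 40.5 mL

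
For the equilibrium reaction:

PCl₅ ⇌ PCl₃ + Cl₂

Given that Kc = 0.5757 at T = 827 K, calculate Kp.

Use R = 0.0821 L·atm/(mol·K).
K_p = 39.0881

Δn = (moles gaseous products) − (moles gaseous reactants) = 1
T = 827 K; RT = 0.0821 × 827 = 67.8967
Kp = Kc·(RT)^Δn = 0.5757 × (67.8967)^1 = 0.5757 × 67.8967 = 39.0881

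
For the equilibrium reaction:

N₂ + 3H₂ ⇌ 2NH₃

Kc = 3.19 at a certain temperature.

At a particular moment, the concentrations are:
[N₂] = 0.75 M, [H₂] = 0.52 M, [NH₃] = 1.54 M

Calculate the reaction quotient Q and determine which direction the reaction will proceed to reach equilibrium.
Q = 22.489, Q > K, reaction proceeds reverse (toward reactants)

Q = ([NH₃]^2) / ([N₂] × [H₂]^3)
  = ((1.54)^2) / ((0.75)·(0.52)^3) = 2.3716/0.10546 = 22.49
Since Q = 22.49 > Kc = 3.19, the reaction proceeds reverse (toward reactants) to reach equilibrium.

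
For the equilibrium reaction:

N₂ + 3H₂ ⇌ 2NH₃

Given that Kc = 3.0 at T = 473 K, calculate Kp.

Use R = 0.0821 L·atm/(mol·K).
K_p = 0.0020

Δn = (moles gaseous products) − (moles gaseous reactants) = -2
T = 473 K; RT = 0.0821 × 473 = 38.8333
Kp = Kc·(RT)^Δn = 3.0 × (38.8333)^-2 = 3.0 × 0.000663119 = 0.0020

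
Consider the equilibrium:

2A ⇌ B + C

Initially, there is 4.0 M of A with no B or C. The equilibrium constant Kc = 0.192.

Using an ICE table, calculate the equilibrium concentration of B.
[B] = 0.934 M

ICE: [A] = 4.0 − 2x, [B] = [C] = x.
Kc = x²/(4.0 − 2x)² = 0.192 ⇒ √Kc = x/(4.0 − 2x).
x = √0.192·4.0/(1 + 2√0.192) = 0.43818·4.0/1.8764 = 0.9341.
[B] = x = 0.934 M.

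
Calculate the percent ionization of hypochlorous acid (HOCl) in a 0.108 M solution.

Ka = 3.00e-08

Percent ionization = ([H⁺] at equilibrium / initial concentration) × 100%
Percent ionization = 0.0527%

Let x = [H⁺]. Ka = x²/(C - x) ⇒ x² + (3.00e-08)x - (3.00e-08)(0.108) = 0. x = 5.6906e-05. Percent = (5.6906e-05/0.108) × 100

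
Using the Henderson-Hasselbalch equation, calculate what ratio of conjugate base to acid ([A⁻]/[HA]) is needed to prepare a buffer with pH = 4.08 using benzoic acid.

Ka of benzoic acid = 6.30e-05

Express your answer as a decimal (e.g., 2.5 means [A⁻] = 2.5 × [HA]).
[A⁻]/[HA] = 0.757

pKa = −log(6.30e-05) = 4.2007. pH = pKa + log([A⁻]/[HA]). 4.08 = 4.2007 + log(ratio). log(ratio) = 4.08 − 4.2007 = -0.1207. ratio = 10^(-0.1207) = 0.757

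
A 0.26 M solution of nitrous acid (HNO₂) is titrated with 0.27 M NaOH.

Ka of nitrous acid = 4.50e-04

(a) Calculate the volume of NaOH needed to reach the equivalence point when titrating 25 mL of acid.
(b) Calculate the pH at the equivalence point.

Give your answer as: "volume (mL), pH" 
V = 24.1 mL, pH = 8.23

(a) At equivalence: moles acid = moles base.
moles acid = 0.26 × 0.025 = 0.0065 mol; V_NaOH = 0.0065/0.27 = 0.02407 L = 24.1 mL.
(b) At equivalence, all acid → conjugate base A⁻ at [A⁻] = 0.0065/0.04907 = 0.1325 M.
Kb = Kw/Ka = 1.0e-14/4.50e-04 = 2.222e-11; [OH⁻] = √(Kb·[A⁻]) = 1.716e-06; pOH = 5.77; pH = 14 − pOH = 8.23.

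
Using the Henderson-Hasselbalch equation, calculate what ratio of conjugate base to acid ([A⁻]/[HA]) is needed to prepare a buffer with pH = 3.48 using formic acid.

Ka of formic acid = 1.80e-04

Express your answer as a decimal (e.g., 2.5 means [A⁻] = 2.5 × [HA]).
[A⁻]/[HA] = 0.544

pKa = −log(1.80e-04) = 3.7447. pH = pKa + log([A⁻]/[HA]). 3.48 = 3.7447 + log(ratio). log(ratio) = 3.48 − 3.7447 = -0.2647. ratio = 10^(-0.2647) = 0.544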